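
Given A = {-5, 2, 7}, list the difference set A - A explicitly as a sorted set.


A - A = {a - a' : a, a' ∈ A}.
Compute a - a' for each ordered pair (a, a'):
a = -5: -5--5=0, -5-2=-7, -5-7=-12
a = 2: 2--5=7, 2-2=0, 2-7=-5
a = 7: 7--5=12, 7-2=5, 7-7=0
Collecting distinct values (and noting 0 appears from a-a):
A - A = {-12, -7, -5, 0, 5, 7, 12}
|A - A| = 7

A - A = {-12, -7, -5, 0, 5, 7, 12}


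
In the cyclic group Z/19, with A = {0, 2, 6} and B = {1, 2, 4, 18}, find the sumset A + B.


Work in Z/19Z: reduce every sum a + b modulo 19.
Enumerate all 12 pairs:
a = 0: 0+1=1, 0+2=2, 0+4=4, 0+18=18
a = 2: 2+1=3, 2+2=4, 2+4=6, 2+18=1
a = 6: 6+1=7, 6+2=8, 6+4=10, 6+18=5
Distinct residues collected: {1, 2, 3, 4, 5, 6, 7, 8, 10, 18}
|A + B| = 10 (out of 19 total residues).

A + B = {1, 2, 3, 4, 5, 6, 7, 8, 10, 18}


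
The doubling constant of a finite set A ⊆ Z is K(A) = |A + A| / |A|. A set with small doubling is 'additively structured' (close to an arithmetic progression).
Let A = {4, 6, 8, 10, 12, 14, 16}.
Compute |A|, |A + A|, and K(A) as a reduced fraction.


|A| = 7.
Compute A + A by enumerating all 49 pairs.
A + A = {8, 10, 12, 14, 16, 18, 20, 22, 24, 26, 28, 30, 32}, so |A + A| = 13.
K = |A + A| / |A| = 13/7 (already in lowest terms) ≈ 1.8571.
Reference: AP of size 7 gives K = 13/7 ≈ 1.8571; a fully generic set of size 7 gives K ≈ 4.0000.

|A| = 7, |A + A| = 13, K = 13/7.


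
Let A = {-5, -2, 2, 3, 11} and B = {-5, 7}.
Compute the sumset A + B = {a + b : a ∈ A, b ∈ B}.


A + B = {a + b : a ∈ A, b ∈ B}.
Enumerate all |A|·|B| = 5·2 = 10 pairs (a, b) and collect distinct sums.
a = -5: -5+-5=-10, -5+7=2
a = -2: -2+-5=-7, -2+7=5
a = 2: 2+-5=-3, 2+7=9
a = 3: 3+-5=-2, 3+7=10
a = 11: 11+-5=6, 11+7=18
Collecting distinct sums: A + B = {-10, -7, -3, -2, 2, 5, 6, 9, 10, 18}
|A + B| = 10

A + B = {-10, -7, -3, -2, 2, 5, 6, 9, 10, 18}


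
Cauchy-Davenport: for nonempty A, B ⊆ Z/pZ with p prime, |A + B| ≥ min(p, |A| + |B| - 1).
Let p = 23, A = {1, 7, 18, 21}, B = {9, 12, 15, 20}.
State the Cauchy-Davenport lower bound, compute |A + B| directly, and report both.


Cauchy-Davenport: |A + B| ≥ min(p, |A| + |B| - 1) for A, B nonempty in Z/pZ.
|A| = 4, |B| = 4, p = 23.
CD lower bound = min(23, 4 + 4 - 1) = min(23, 7) = 7.
Compute A + B mod 23 directly:
a = 1: 1+9=10, 1+12=13, 1+15=16, 1+20=21
a = 7: 7+9=16, 7+12=19, 7+15=22, 7+20=4
a = 18: 18+9=4, 18+12=7, 18+15=10, 18+20=15
a = 21: 21+9=7, 21+12=10, 21+15=13, 21+20=18
A + B = {4, 7, 10, 13, 15, 16, 18, 19, 21, 22}, so |A + B| = 10.
Verify: 10 ≥ 7? Yes ✓.

CD lower bound = 7, actual |A + B| = 10.


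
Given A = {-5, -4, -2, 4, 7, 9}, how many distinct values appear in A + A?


A + A = {a + a' : a, a' ∈ A}; |A| = 6.
General bounds: 2|A| - 1 ≤ |A + A| ≤ |A|(|A|+1)/2, i.e. 11 ≤ |A + A| ≤ 21.
Lower bound 2|A|-1 is attained iff A is an arithmetic progression.
Enumerate sums a + a' for a ≤ a' (symmetric, so this suffices):
a = -5: -5+-5=-10, -5+-4=-9, -5+-2=-7, -5+4=-1, -5+7=2, -5+9=4
a = -4: -4+-4=-8, -4+-2=-6, -4+4=0, -4+7=3, -4+9=5
a = -2: -2+-2=-4, -2+4=2, -2+7=5, -2+9=7
a = 4: 4+4=8, 4+7=11, 4+9=13
a = 7: 7+7=14, 7+9=16
a = 9: 9+9=18
Distinct sums: {-10, -9, -8, -7, -6, -4, -1, 0, 2, 3, 4, 5, 7, 8, 11, 13, 14, 16, 18}
|A + A| = 19

|A + A| = 19


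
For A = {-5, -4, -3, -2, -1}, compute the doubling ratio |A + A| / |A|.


|A| = 5.
Compute A + A by enumerating all 25 pairs.
A + A = {-10, -9, -8, -7, -6, -5, -4, -3, -2}, so |A + A| = 9.
K = |A + A| / |A| = 9/5 (already in lowest terms) ≈ 1.8000.
Reference: AP of size 5 gives K = 9/5 ≈ 1.8000; a fully generic set of size 5 gives K ≈ 3.0000.

|A| = 5, |A + A| = 9, K = 9/5.


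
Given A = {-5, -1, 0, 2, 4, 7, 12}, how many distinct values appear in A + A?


A + A = {a + a' : a, a' ∈ A}; |A| = 7.
General bounds: 2|A| - 1 ≤ |A + A| ≤ |A|(|A|+1)/2, i.e. 13 ≤ |A + A| ≤ 28.
Lower bound 2|A|-1 is attained iff A is an arithmetic progression.
Enumerate sums a + a' for a ≤ a' (symmetric, so this suffices):
a = -5: -5+-5=-10, -5+-1=-6, -5+0=-5, -5+2=-3, -5+4=-1, -5+7=2, -5+12=7
a = -1: -1+-1=-2, -1+0=-1, -1+2=1, -1+4=3, -1+7=6, -1+12=11
a = 0: 0+0=0, 0+2=2, 0+4=4, 0+7=7, 0+12=12
a = 2: 2+2=4, 2+4=6, 2+7=9, 2+12=14
a = 4: 4+4=8, 4+7=11, 4+12=16
a = 7: 7+7=14, 7+12=19
a = 12: 12+12=24
Distinct sums: {-10, -6, -5, -3, -2, -1, 0, 1, 2, 3, 4, 6, 7, 8, 9, 11, 12, 14, 16, 19, 24}
|A + A| = 21

|A + A| = 21


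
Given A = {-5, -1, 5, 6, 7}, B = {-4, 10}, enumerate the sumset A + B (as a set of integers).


A + B = {a + b : a ∈ A, b ∈ B}.
Enumerate all |A|·|B| = 5·2 = 10 pairs (a, b) and collect distinct sums.
a = -5: -5+-4=-9, -5+10=5
a = -1: -1+-4=-5, -1+10=9
a = 5: 5+-4=1, 5+10=15
a = 6: 6+-4=2, 6+10=16
a = 7: 7+-4=3, 7+10=17
Collecting distinct sums: A + B = {-9, -5, 1, 2, 3, 5, 9, 15, 16, 17}
|A + B| = 10

A + B = {-9, -5, 1, 2, 3, 5, 9, 15, 16, 17}


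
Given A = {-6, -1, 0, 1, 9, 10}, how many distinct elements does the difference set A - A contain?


A - A = {a - a' : a, a' ∈ A}; |A| = 6.
Bounds: 2|A|-1 ≤ |A - A| ≤ |A|² - |A| + 1, i.e. 11 ≤ |A - A| ≤ 31.
Note: 0 ∈ A - A always (from a - a). The set is symmetric: if d ∈ A - A then -d ∈ A - A.
Enumerate nonzero differences d = a - a' with a > a' (then include -d):
Positive differences: {1, 2, 5, 6, 7, 8, 9, 10, 11, 15, 16}
Full difference set: {0} ∪ (positive diffs) ∪ (negative diffs).
|A - A| = 1 + 2·11 = 23 (matches direct enumeration: 23).

|A - A| = 23


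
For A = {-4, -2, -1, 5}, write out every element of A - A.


A - A = {a - a' : a, a' ∈ A}.
Compute a - a' for each ordered pair (a, a'):
a = -4: -4--4=0, -4--2=-2, -4--1=-3, -4-5=-9
a = -2: -2--4=2, -2--2=0, -2--1=-1, -2-5=-7
a = -1: -1--4=3, -1--2=1, -1--1=0, -1-5=-6
a = 5: 5--4=9, 5--2=7, 5--1=6, 5-5=0
Collecting distinct values (and noting 0 appears from a-a):
A - A = {-9, -7, -6, -3, -2, -1, 0, 1, 2, 3, 6, 7, 9}
|A - A| = 13

A - A = {-9, -7, -6, -3, -2, -1, 0, 1, 2, 3, 6, 7, 9}


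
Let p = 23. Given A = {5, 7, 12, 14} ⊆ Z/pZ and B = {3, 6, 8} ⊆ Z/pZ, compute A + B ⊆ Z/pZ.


Work in Z/23Z: reduce every sum a + b modulo 23.
Enumerate all 12 pairs:
a = 5: 5+3=8, 5+6=11, 5+8=13
a = 7: 7+3=10, 7+6=13, 7+8=15
a = 12: 12+3=15, 12+6=18, 12+8=20
a = 14: 14+3=17, 14+6=20, 14+8=22
Distinct residues collected: {8, 10, 11, 13, 15, 17, 18, 20, 22}
|A + B| = 9 (out of 23 total residues).

A + B = {8, 10, 11, 13, 15, 17, 18, 20, 22}


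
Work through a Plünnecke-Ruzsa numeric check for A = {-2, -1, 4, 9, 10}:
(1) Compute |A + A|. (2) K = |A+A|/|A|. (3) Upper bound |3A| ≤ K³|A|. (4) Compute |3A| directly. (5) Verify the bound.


|A| = 5.
Step 1: Compute A + A by enumerating all 25 pairs.
A + A = {-4, -3, -2, 2, 3, 7, 8, 9, 13, 14, 18, 19, 20}, so |A + A| = 13.
Step 2: Doubling constant K = |A + A|/|A| = 13/5 = 13/5 ≈ 2.6000.
Step 3: Plünnecke-Ruzsa gives |3A| ≤ K³·|A| = (2.6000)³ · 5 ≈ 87.8800.
Step 4: Compute 3A = A + A + A directly by enumerating all triples (a,b,c) ∈ A³; |3A| = 25.
Step 5: Check 25 ≤ 87.8800? Yes ✓.

K = 13/5, Plünnecke-Ruzsa bound K³|A| ≈ 87.8800, |3A| = 25, inequality holds.


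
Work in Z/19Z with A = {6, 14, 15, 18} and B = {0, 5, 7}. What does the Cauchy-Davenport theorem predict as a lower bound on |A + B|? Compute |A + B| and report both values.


Cauchy-Davenport: |A + B| ≥ min(p, |A| + |B| - 1) for A, B nonempty in Z/pZ.
|A| = 4, |B| = 3, p = 19.
CD lower bound = min(19, 4 + 3 - 1) = min(19, 6) = 6.
Compute A + B mod 19 directly:
a = 6: 6+0=6, 6+5=11, 6+7=13
a = 14: 14+0=14, 14+5=0, 14+7=2
a = 15: 15+0=15, 15+5=1, 15+7=3
a = 18: 18+0=18, 18+5=4, 18+7=6
A + B = {0, 1, 2, 3, 4, 6, 11, 13, 14, 15, 18}, so |A + B| = 11.
Verify: 11 ≥ 6? Yes ✓.

CD lower bound = 6, actual |A + B| = 11.


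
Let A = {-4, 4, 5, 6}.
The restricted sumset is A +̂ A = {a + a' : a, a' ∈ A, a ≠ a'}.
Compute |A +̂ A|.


Restricted sumset: A +̂ A = {a + a' : a ∈ A, a' ∈ A, a ≠ a'}.
Equivalently, take A + A and drop any sum 2a that is achievable ONLY as a + a for a ∈ A (i.e. sums representable only with equal summands).
Enumerate pairs (a, a') with a < a' (symmetric, so each unordered pair gives one sum; this covers all a ≠ a'):
  -4 + 4 = 0
  -4 + 5 = 1
  -4 + 6 = 2
  4 + 5 = 9
  4 + 6 = 10
  5 + 6 = 11
Collected distinct sums: {0, 1, 2, 9, 10, 11}
|A +̂ A| = 6
(Reference bound: |A +̂ A| ≥ 2|A| - 3 for |A| ≥ 2, with |A| = 4 giving ≥ 5.)

|A +̂ A| = 6


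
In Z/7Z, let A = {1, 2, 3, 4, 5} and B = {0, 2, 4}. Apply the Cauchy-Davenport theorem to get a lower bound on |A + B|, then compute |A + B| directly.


Cauchy-Davenport: |A + B| ≥ min(p, |A| + |B| - 1) for A, B nonempty in Z/pZ.
|A| = 5, |B| = 3, p = 7.
CD lower bound = min(7, 5 + 3 - 1) = min(7, 7) = 7.
Compute A + B mod 7 directly:
a = 1: 1+0=1, 1+2=3, 1+4=5
a = 2: 2+0=2, 2+2=4, 2+4=6
a = 3: 3+0=3, 3+2=5, 3+4=0
a = 4: 4+0=4, 4+2=6, 4+4=1
a = 5: 5+0=5, 5+2=0, 5+4=2
A + B = {0, 1, 2, 3, 4, 5, 6}, so |A + B| = 7.
Verify: 7 ≥ 7? Yes ✓.

CD lower bound = 7, actual |A + B| = 7.


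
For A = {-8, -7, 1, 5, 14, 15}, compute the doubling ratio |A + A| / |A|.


|A| = 6.
Compute A + A by enumerating all 36 pairs.
A + A = {-16, -15, -14, -7, -6, -3, -2, 2, 6, 7, 8, 10, 15, 16, 19, 20, 28, 29, 30}, so |A + A| = 19.
K = |A + A| / |A| = 19/6 (already in lowest terms) ≈ 3.1667.
Reference: AP of size 6 gives K = 11/6 ≈ 1.8333; a fully generic set of size 6 gives K ≈ 3.5000.

|A| = 6, |A + A| = 19, K = 19/6.


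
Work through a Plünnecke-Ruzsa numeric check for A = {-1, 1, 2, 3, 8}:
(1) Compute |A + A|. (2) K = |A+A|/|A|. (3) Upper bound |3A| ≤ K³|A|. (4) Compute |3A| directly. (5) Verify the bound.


|A| = 5.
Step 1: Compute A + A by enumerating all 25 pairs.
A + A = {-2, 0, 1, 2, 3, 4, 5, 6, 7, 9, 10, 11, 16}, so |A + A| = 13.
Step 2: Doubling constant K = |A + A|/|A| = 13/5 = 13/5 ≈ 2.6000.
Step 3: Plünnecke-Ruzsa gives |3A| ≤ K³·|A| = (2.6000)³ · 5 ≈ 87.8800.
Step 4: Compute 3A = A + A + A directly by enumerating all triples (a,b,c) ∈ A³; |3A| = 22.
Step 5: Check 22 ≤ 87.8800? Yes ✓.

K = 13/5, Plünnecke-Ruzsa bound K³|A| ≈ 87.8800, |3A| = 22, inequality holds.


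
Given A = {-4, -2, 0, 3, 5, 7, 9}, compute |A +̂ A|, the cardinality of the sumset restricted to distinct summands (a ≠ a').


Restricted sumset: A +̂ A = {a + a' : a ∈ A, a' ∈ A, a ≠ a'}.
Equivalently, take A + A and drop any sum 2a that is achievable ONLY as a + a for a ∈ A (i.e. sums representable only with equal summands).
Enumerate pairs (a, a') with a < a' (symmetric, so each unordered pair gives one sum; this covers all a ≠ a'):
  -4 + -2 = -6
  -4 + 0 = -4
  -4 + 3 = -1
  -4 + 5 = 1
  -4 + 7 = 3
  -4 + 9 = 5
  -2 + 0 = -2
  -2 + 3 = 1
  -2 + 5 = 3
  -2 + 7 = 5
  -2 + 9 = 7
  0 + 3 = 3
  0 + 5 = 5
  0 + 7 = 7
  0 + 9 = 9
  3 + 5 = 8
  3 + 7 = 10
  3 + 9 = 12
  5 + 7 = 12
  5 + 9 = 14
  7 + 9 = 16
Collected distinct sums: {-6, -4, -2, -1, 1, 3, 5, 7, 8, 9, 10, 12, 14, 16}
|A +̂ A| = 14
(Reference bound: |A +̂ A| ≥ 2|A| - 3 for |A| ≥ 2, with |A| = 7 giving ≥ 11.)

|A +̂ A| = 14


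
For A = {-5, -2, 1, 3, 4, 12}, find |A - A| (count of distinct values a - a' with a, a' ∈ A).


A - A = {a - a' : a, a' ∈ A}; |A| = 6.
Bounds: 2|A|-1 ≤ |A - A| ≤ |A|² - |A| + 1, i.e. 11 ≤ |A - A| ≤ 31.
Note: 0 ∈ A - A always (from a - a). The set is symmetric: if d ∈ A - A then -d ∈ A - A.
Enumerate nonzero differences d = a - a' with a > a' (then include -d):
Positive differences: {1, 2, 3, 5, 6, 8, 9, 11, 14, 17}
Full difference set: {0} ∪ (positive diffs) ∪ (negative diffs).
|A - A| = 1 + 2·10 = 21 (matches direct enumeration: 21).

|A - A| = 21


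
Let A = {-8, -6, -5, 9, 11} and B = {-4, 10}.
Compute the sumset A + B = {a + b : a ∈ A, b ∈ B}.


A + B = {a + b : a ∈ A, b ∈ B}.
Enumerate all |A|·|B| = 5·2 = 10 pairs (a, b) and collect distinct sums.
a = -8: -8+-4=-12, -8+10=2
a = -6: -6+-4=-10, -6+10=4
a = -5: -5+-4=-9, -5+10=5
a = 9: 9+-4=5, 9+10=19
a = 11: 11+-4=7, 11+10=21
Collecting distinct sums: A + B = {-12, -10, -9, 2, 4, 5, 7, 19, 21}
|A + B| = 9

A + B = {-12, -10, -9, 2, 4, 5, 7, 19, 21}


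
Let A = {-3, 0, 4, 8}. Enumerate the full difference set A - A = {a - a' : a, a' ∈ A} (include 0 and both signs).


A - A = {a - a' : a, a' ∈ A}.
Compute a - a' for each ordered pair (a, a'):
a = -3: -3--3=0, -3-0=-3, -3-4=-7, -3-8=-11
a = 0: 0--3=3, 0-0=0, 0-4=-4, 0-8=-8
a = 4: 4--3=7, 4-0=4, 4-4=0, 4-8=-4
a = 8: 8--3=11, 8-0=8, 8-4=4, 8-8=0
Collecting distinct values (and noting 0 appears from a-a):
A - A = {-11, -8, -7, -4, -3, 0, 3, 4, 7, 8, 11}
|A - A| = 11

A - A = {-11, -8, -7, -4, -3, 0, 3, 4, 7, 8, 11}


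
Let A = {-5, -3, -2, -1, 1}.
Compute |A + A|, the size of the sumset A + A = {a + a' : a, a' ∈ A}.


A + A = {a + a' : a, a' ∈ A}; |A| = 5.
General bounds: 2|A| - 1 ≤ |A + A| ≤ |A|(|A|+1)/2, i.e. 9 ≤ |A + A| ≤ 15.
Lower bound 2|A|-1 is attained iff A is an arithmetic progression.
Enumerate sums a + a' for a ≤ a' (symmetric, so this suffices):
a = -5: -5+-5=-10, -5+-3=-8, -5+-2=-7, -5+-1=-6, -5+1=-4
a = -3: -3+-3=-6, -3+-2=-5, -3+-1=-4, -3+1=-2
a = -2: -2+-2=-4, -2+-1=-3, -2+1=-1
a = -1: -1+-1=-2, -1+1=0
a = 1: 1+1=2
Distinct sums: {-10, -8, -7, -6, -5, -4, -3, -2, -1, 0, 2}
|A + A| = 11

|A + A| = 11


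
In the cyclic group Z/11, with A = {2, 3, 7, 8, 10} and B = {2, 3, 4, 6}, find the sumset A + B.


Work in Z/11Z: reduce every sum a + b modulo 11.
Enumerate all 20 pairs:
a = 2: 2+2=4, 2+3=5, 2+4=6, 2+6=8
a = 3: 3+2=5, 3+3=6, 3+4=7, 3+6=9
a = 7: 7+2=9, 7+3=10, 7+4=0, 7+6=2
a = 8: 8+2=10, 8+3=0, 8+4=1, 8+6=3
a = 10: 10+2=1, 10+3=2, 10+4=3, 10+6=5
Distinct residues collected: {0, 1, 2, 3, 4, 5, 6, 7, 8, 9, 10}
|A + B| = 11 (out of 11 total residues).

A + B = {0, 1, 2, 3, 4, 5, 6, 7, 8, 9, 10}


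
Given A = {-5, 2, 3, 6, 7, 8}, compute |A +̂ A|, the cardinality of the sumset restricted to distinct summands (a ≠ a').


Restricted sumset: A +̂ A = {a + a' : a ∈ A, a' ∈ A, a ≠ a'}.
Equivalently, take A + A and drop any sum 2a that is achievable ONLY as a + a for a ∈ A (i.e. sums representable only with equal summands).
Enumerate pairs (a, a') with a < a' (symmetric, so each unordered pair gives one sum; this covers all a ≠ a'):
  -5 + 2 = -3
  -5 + 3 = -2
  -5 + 6 = 1
  -5 + 7 = 2
  -5 + 8 = 3
  2 + 3 = 5
  2 + 6 = 8
  2 + 7 = 9
  2 + 8 = 10
  3 + 6 = 9
  3 + 7 = 10
  3 + 8 = 11
  6 + 7 = 13
  6 + 8 = 14
  7 + 8 = 15
Collected distinct sums: {-3, -2, 1, 2, 3, 5, 8, 9, 10, 11, 13, 14, 15}
|A +̂ A| = 13
(Reference bound: |A +̂ A| ≥ 2|A| - 3 for |A| ≥ 2, with |A| = 6 giving ≥ 9.)

|A +̂ A| = 13


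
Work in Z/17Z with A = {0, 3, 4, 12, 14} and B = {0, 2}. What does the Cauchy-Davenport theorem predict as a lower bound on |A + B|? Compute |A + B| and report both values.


Cauchy-Davenport: |A + B| ≥ min(p, |A| + |B| - 1) for A, B nonempty in Z/pZ.
|A| = 5, |B| = 2, p = 17.
CD lower bound = min(17, 5 + 2 - 1) = min(17, 6) = 6.
Compute A + B mod 17 directly:
a = 0: 0+0=0, 0+2=2
a = 3: 3+0=3, 3+2=5
a = 4: 4+0=4, 4+2=6
a = 12: 12+0=12, 12+2=14
a = 14: 14+0=14, 14+2=16
A + B = {0, 2, 3, 4, 5, 6, 12, 14, 16}, so |A + B| = 9.
Verify: 9 ≥ 6? Yes ✓.

CD lower bound = 6, actual |A + B| = 9.


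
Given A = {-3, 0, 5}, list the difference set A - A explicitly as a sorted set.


A - A = {a - a' : a, a' ∈ A}.
Compute a - a' for each ordered pair (a, a'):
a = -3: -3--3=0, -3-0=-3, -3-5=-8
a = 0: 0--3=3, 0-0=0, 0-5=-5
a = 5: 5--3=8, 5-0=5, 5-5=0
Collecting distinct values (and noting 0 appears from a-a):
A - A = {-8, -5, -3, 0, 3, 5, 8}
|A - A| = 7

A - A = {-8, -5, -3, 0, 3, 5, 8}


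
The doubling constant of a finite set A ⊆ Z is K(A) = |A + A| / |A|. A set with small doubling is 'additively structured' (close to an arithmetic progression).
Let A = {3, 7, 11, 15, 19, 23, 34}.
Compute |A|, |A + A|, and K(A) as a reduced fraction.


|A| = 7.
Compute A + A by enumerating all 49 pairs.
A + A = {6, 10, 14, 18, 22, 26, 30, 34, 37, 38, 41, 42, 45, 46, 49, 53, 57, 68}, so |A + A| = 18.
K = |A + A| / |A| = 18/7 (already in lowest terms) ≈ 2.5714.
Reference: AP of size 7 gives K = 13/7 ≈ 1.8571; a fully generic set of size 7 gives K ≈ 4.0000.

|A| = 7, |A + A| = 18, K = 18/7.


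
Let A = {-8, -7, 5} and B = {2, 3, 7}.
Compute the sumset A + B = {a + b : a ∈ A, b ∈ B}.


A + B = {a + b : a ∈ A, b ∈ B}.
Enumerate all |A|·|B| = 3·3 = 9 pairs (a, b) and collect distinct sums.
a = -8: -8+2=-6, -8+3=-5, -8+7=-1
a = -7: -7+2=-5, -7+3=-4, -7+7=0
a = 5: 5+2=7, 5+3=8, 5+7=12
Collecting distinct sums: A + B = {-6, -5, -4, -1, 0, 7, 8, 12}
|A + B| = 8

A + B = {-6, -5, -4, -1, 0, 7, 8, 12}


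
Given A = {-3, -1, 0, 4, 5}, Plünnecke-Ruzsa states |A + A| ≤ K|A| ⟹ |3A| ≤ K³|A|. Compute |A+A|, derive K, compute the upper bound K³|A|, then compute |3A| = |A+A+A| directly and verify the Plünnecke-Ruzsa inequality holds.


|A| = 5.
Step 1: Compute A + A by enumerating all 25 pairs.
A + A = {-6, -4, -3, -2, -1, 0, 1, 2, 3, 4, 5, 8, 9, 10}, so |A + A| = 14.
Step 2: Doubling constant K = |A + A|/|A| = 14/5 = 14/5 ≈ 2.8000.
Step 3: Plünnecke-Ruzsa gives |3A| ≤ K³·|A| = (2.8000)³ · 5 ≈ 109.7600.
Step 4: Compute 3A = A + A + A directly by enumerating all triples (a,b,c) ∈ A³; |3A| = 23.
Step 5: Check 23 ≤ 109.7600? Yes ✓.

K = 14/5, Plünnecke-Ruzsa bound K³|A| ≈ 109.7600, |3A| = 23, inequality holds.


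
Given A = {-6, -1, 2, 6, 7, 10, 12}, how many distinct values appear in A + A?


A + A = {a + a' : a, a' ∈ A}; |A| = 7.
General bounds: 2|A| - 1 ≤ |A + A| ≤ |A|(|A|+1)/2, i.e. 13 ≤ |A + A| ≤ 28.
Lower bound 2|A|-1 is attained iff A is an arithmetic progression.
Enumerate sums a + a' for a ≤ a' (symmetric, so this suffices):
a = -6: -6+-6=-12, -6+-1=-7, -6+2=-4, -6+6=0, -6+7=1, -6+10=4, -6+12=6
a = -1: -1+-1=-2, -1+2=1, -1+6=5, -1+7=6, -1+10=9, -1+12=11
a = 2: 2+2=4, 2+6=8, 2+7=9, 2+10=12, 2+12=14
a = 6: 6+6=12, 6+7=13, 6+10=16, 6+12=18
a = 7: 7+7=14, 7+10=17, 7+12=19
a = 10: 10+10=20, 10+12=22
a = 12: 12+12=24
Distinct sums: {-12, -7, -4, -2, 0, 1, 4, 5, 6, 8, 9, 11, 12, 13, 14, 16, 17, 18, 19, 20, 22, 24}
|A + A| = 22

|A + A| = 22


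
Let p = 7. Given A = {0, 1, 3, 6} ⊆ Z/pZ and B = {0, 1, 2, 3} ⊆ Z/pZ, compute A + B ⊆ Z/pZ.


Work in Z/7Z: reduce every sum a + b modulo 7.
Enumerate all 16 pairs:
a = 0: 0+0=0, 0+1=1, 0+2=2, 0+3=3
a = 1: 1+0=1, 1+1=2, 1+2=3, 1+3=4
a = 3: 3+0=3, 3+1=4, 3+2=5, 3+3=6
a = 6: 6+0=6, 6+1=0, 6+2=1, 6+3=2
Distinct residues collected: {0, 1, 2, 3, 4, 5, 6}
|A + B| = 7 (out of 7 total residues).

A + B = {0, 1, 2, 3, 4, 5, 6}


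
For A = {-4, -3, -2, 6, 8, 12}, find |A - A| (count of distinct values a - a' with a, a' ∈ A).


A - A = {a - a' : a, a' ∈ A}; |A| = 6.
Bounds: 2|A|-1 ≤ |A - A| ≤ |A|² - |A| + 1, i.e. 11 ≤ |A - A| ≤ 31.
Note: 0 ∈ A - A always (from a - a). The set is symmetric: if d ∈ A - A then -d ∈ A - A.
Enumerate nonzero differences d = a - a' with a > a' (then include -d):
Positive differences: {1, 2, 4, 6, 8, 9, 10, 11, 12, 14, 15, 16}
Full difference set: {0} ∪ (positive diffs) ∪ (negative diffs).
|A - A| = 1 + 2·12 = 25 (matches direct enumeration: 25).

|A - A| = 25


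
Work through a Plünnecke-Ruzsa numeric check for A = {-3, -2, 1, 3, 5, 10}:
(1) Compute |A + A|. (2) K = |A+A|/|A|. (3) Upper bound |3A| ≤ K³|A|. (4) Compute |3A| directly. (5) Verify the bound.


|A| = 6.
Step 1: Compute A + A by enumerating all 36 pairs.
A + A = {-6, -5, -4, -2, -1, 0, 1, 2, 3, 4, 6, 7, 8, 10, 11, 13, 15, 20}, so |A + A| = 18.
Step 2: Doubling constant K = |A + A|/|A| = 18/6 = 18/6 ≈ 3.0000.
Step 3: Plünnecke-Ruzsa gives |3A| ≤ K³·|A| = (3.0000)³ · 6 ≈ 162.0000.
Step 4: Compute 3A = A + A + A directly by enumerating all triples (a,b,c) ∈ A³; |3A| = 33.
Step 5: Check 33 ≤ 162.0000? Yes ✓.

K = 18/6, Plünnecke-Ruzsa bound K³|A| ≈ 162.0000, |3A| = 33, inequality holds.


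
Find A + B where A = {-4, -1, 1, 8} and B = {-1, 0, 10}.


A + B = {a + b : a ∈ A, b ∈ B}.
Enumerate all |A|·|B| = 4·3 = 12 pairs (a, b) and collect distinct sums.
a = -4: -4+-1=-5, -4+0=-4, -4+10=6
a = -1: -1+-1=-2, -1+0=-1, -1+10=9
a = 1: 1+-1=0, 1+0=1, 1+10=11
a = 8: 8+-1=7, 8+0=8, 8+10=18
Collecting distinct sums: A + B = {-5, -4, -2, -1, 0, 1, 6, 7, 8, 9, 11, 18}
|A + B| = 12

A + B = {-5, -4, -2, -1, 0, 1, 6, 7, 8, 9, 11, 18}


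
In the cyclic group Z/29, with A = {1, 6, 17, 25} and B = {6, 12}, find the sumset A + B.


Work in Z/29Z: reduce every sum a + b modulo 29.
Enumerate all 8 pairs:
a = 1: 1+6=7, 1+12=13
a = 6: 6+6=12, 6+12=18
a = 17: 17+6=23, 17+12=0
a = 25: 25+6=2, 25+12=8
Distinct residues collected: {0, 2, 7, 8, 12, 13, 18, 23}
|A + B| = 8 (out of 29 total residues).

A + B = {0, 2, 7, 8, 12, 13, 18, 23}


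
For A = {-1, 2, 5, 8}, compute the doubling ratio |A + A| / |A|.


|A| = 4.
Compute A + A by enumerating all 16 pairs.
A + A = {-2, 1, 4, 7, 10, 13, 16}, so |A + A| = 7.
K = |A + A| / |A| = 7/4 (already in lowest terms) ≈ 1.7500.
Reference: AP of size 4 gives K = 7/4 ≈ 1.7500; a fully generic set of size 4 gives K ≈ 2.5000.

|A| = 4, |A + A| = 7, K = 7/4.


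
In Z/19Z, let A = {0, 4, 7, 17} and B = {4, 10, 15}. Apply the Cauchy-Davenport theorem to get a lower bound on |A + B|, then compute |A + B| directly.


Cauchy-Davenport: |A + B| ≥ min(p, |A| + |B| - 1) for A, B nonempty in Z/pZ.
|A| = 4, |B| = 3, p = 19.
CD lower bound = min(19, 4 + 3 - 1) = min(19, 6) = 6.
Compute A + B mod 19 directly:
a = 0: 0+4=4, 0+10=10, 0+15=15
a = 4: 4+4=8, 4+10=14, 4+15=0
a = 7: 7+4=11, 7+10=17, 7+15=3
a = 17: 17+4=2, 17+10=8, 17+15=13
A + B = {0, 2, 3, 4, 8, 10, 11, 13, 14, 15, 17}, so |A + B| = 11.
Verify: 11 ≥ 6? Yes ✓.

CD lower bound = 6, actual |A + B| = 11.


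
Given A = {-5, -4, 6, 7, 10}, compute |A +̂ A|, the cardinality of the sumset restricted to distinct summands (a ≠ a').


Restricted sumset: A +̂ A = {a + a' : a ∈ A, a' ∈ A, a ≠ a'}.
Equivalently, take A + A and drop any sum 2a that is achievable ONLY as a + a for a ∈ A (i.e. sums representable only with equal summands).
Enumerate pairs (a, a') with a < a' (symmetric, so each unordered pair gives one sum; this covers all a ≠ a'):
  -5 + -4 = -9
  -5 + 6 = 1
  -5 + 7 = 2
  -5 + 10 = 5
  -4 + 6 = 2
  -4 + 7 = 3
  -4 + 10 = 6
  6 + 7 = 13
  6 + 10 = 16
  7 + 10 = 17
Collected distinct sums: {-9, 1, 2, 3, 5, 6, 13, 16, 17}
|A +̂ A| = 9
(Reference bound: |A +̂ A| ≥ 2|A| - 3 for |A| ≥ 2, with |A| = 5 giving ≥ 7.)

|A +̂ A| = 9


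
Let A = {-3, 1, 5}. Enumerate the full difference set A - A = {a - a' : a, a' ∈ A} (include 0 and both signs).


A - A = {a - a' : a, a' ∈ A}.
Compute a - a' for each ordered pair (a, a'):
a = -3: -3--3=0, -3-1=-4, -3-5=-8
a = 1: 1--3=4, 1-1=0, 1-5=-4
a = 5: 5--3=8, 5-1=4, 5-5=0
Collecting distinct values (and noting 0 appears from a-a):
A - A = {-8, -4, 0, 4, 8}
|A - A| = 5

A - A = {-8, -4, 0, 4, 8}


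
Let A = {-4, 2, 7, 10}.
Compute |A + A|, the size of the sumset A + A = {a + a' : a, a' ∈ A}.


A + A = {a + a' : a, a' ∈ A}; |A| = 4.
General bounds: 2|A| - 1 ≤ |A + A| ≤ |A|(|A|+1)/2, i.e. 7 ≤ |A + A| ≤ 10.
Lower bound 2|A|-1 is attained iff A is an arithmetic progression.
Enumerate sums a + a' for a ≤ a' (symmetric, so this suffices):
a = -4: -4+-4=-8, -4+2=-2, -4+7=3, -4+10=6
a = 2: 2+2=4, 2+7=9, 2+10=12
a = 7: 7+7=14, 7+10=17
a = 10: 10+10=20
Distinct sums: {-8, -2, 3, 4, 6, 9, 12, 14, 17, 20}
|A + A| = 10

|A + A| = 10


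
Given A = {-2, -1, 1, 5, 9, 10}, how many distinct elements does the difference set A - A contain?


A - A = {a - a' : a, a' ∈ A}; |A| = 6.
Bounds: 2|A|-1 ≤ |A - A| ≤ |A|² - |A| + 1, i.e. 11 ≤ |A - A| ≤ 31.
Note: 0 ∈ A - A always (from a - a). The set is symmetric: if d ∈ A - A then -d ∈ A - A.
Enumerate nonzero differences d = a - a' with a > a' (then include -d):
Positive differences: {1, 2, 3, 4, 5, 6, 7, 8, 9, 10, 11, 12}
Full difference set: {0} ∪ (positive diffs) ∪ (negative diffs).
|A - A| = 1 + 2·12 = 25 (matches direct enumeration: 25).

|A - A| = 25


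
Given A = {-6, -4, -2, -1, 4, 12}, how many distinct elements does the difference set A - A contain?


A - A = {a - a' : a, a' ∈ A}; |A| = 6.
Bounds: 2|A|-1 ≤ |A - A| ≤ |A|² - |A| + 1, i.e. 11 ≤ |A - A| ≤ 31.
Note: 0 ∈ A - A always (from a - a). The set is symmetric: if d ∈ A - A then -d ∈ A - A.
Enumerate nonzero differences d = a - a' with a > a' (then include -d):
Positive differences: {1, 2, 3, 4, 5, 6, 8, 10, 13, 14, 16, 18}
Full difference set: {0} ∪ (positive diffs) ∪ (negative diffs).
|A - A| = 1 + 2·12 = 25 (matches direct enumeration: 25).

|A - A| = 25


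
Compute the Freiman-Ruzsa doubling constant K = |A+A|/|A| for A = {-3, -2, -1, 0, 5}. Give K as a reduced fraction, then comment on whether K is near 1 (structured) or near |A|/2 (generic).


|A| = 5.
Compute A + A by enumerating all 25 pairs.
A + A = {-6, -5, -4, -3, -2, -1, 0, 2, 3, 4, 5, 10}, so |A + A| = 12.
K = |A + A| / |A| = 12/5 (already in lowest terms) ≈ 2.4000.
Reference: AP of size 5 gives K = 9/5 ≈ 1.8000; a fully generic set of size 5 gives K ≈ 3.0000.

|A| = 5, |A + A| = 12, K = 12/5.


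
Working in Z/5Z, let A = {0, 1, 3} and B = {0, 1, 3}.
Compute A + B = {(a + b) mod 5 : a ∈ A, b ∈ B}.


Work in Z/5Z: reduce every sum a + b modulo 5.
Enumerate all 9 pairs:
a = 0: 0+0=0, 0+1=1, 0+3=3
a = 1: 1+0=1, 1+1=2, 1+3=4
a = 3: 3+0=3, 3+1=4, 3+3=1
Distinct residues collected: {0, 1, 2, 3, 4}
|A + B| = 5 (out of 5 total residues).

A + B = {0, 1, 2, 3, 4}


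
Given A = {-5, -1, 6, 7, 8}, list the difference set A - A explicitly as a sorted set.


A - A = {a - a' : a, a' ∈ A}.
Compute a - a' for each ordered pair (a, a'):
a = -5: -5--5=0, -5--1=-4, -5-6=-11, -5-7=-12, -5-8=-13
a = -1: -1--5=4, -1--1=0, -1-6=-7, -1-7=-8, -1-8=-9
a = 6: 6--5=11, 6--1=7, 6-6=0, 6-7=-1, 6-8=-2
a = 7: 7--5=12, 7--1=8, 7-6=1, 7-7=0, 7-8=-1
a = 8: 8--5=13, 8--1=9, 8-6=2, 8-7=1, 8-8=0
Collecting distinct values (and noting 0 appears from a-a):
A - A = {-13, -12, -11, -9, -8, -7, -4, -2, -1, 0, 1, 2, 4, 7, 8, 9, 11, 12, 13}
|A - A| = 19

A - A = {-13, -12, -11, -9, -8, -7, -4, -2, -1, 0, 1, 2, 4, 7, 8, 9, 11, 12, 13}


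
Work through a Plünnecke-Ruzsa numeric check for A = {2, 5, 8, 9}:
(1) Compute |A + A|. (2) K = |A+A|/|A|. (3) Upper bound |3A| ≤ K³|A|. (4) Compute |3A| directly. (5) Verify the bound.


|A| = 4.
Step 1: Compute A + A by enumerating all 16 pairs.
A + A = {4, 7, 10, 11, 13, 14, 16, 17, 18}, so |A + A| = 9.
Step 2: Doubling constant K = |A + A|/|A| = 9/4 = 9/4 ≈ 2.2500.
Step 3: Plünnecke-Ruzsa gives |3A| ≤ K³·|A| = (2.2500)³ · 4 ≈ 45.5625.
Step 4: Compute 3A = A + A + A directly by enumerating all triples (a,b,c) ∈ A³; |3A| = 16.
Step 5: Check 16 ≤ 45.5625? Yes ✓.

K = 9/4, Plünnecke-Ruzsa bound K³|A| ≈ 45.5625, |3A| = 16, inequality holds.


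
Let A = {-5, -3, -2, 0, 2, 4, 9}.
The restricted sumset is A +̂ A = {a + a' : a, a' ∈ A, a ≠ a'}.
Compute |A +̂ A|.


Restricted sumset: A +̂ A = {a + a' : a ∈ A, a' ∈ A, a ≠ a'}.
Equivalently, take A + A and drop any sum 2a that is achievable ONLY as a + a for a ∈ A (i.e. sums representable only with equal summands).
Enumerate pairs (a, a') with a < a' (symmetric, so each unordered pair gives one sum; this covers all a ≠ a'):
  -5 + -3 = -8
  -5 + -2 = -7
  -5 + 0 = -5
  -5 + 2 = -3
  -5 + 4 = -1
  -5 + 9 = 4
  -3 + -2 = -5
  -3 + 0 = -3
  -3 + 2 = -1
  -3 + 4 = 1
  -3 + 9 = 6
  -2 + 0 = -2
  -2 + 2 = 0
  -2 + 4 = 2
  -2 + 9 = 7
  0 + 2 = 2
  0 + 4 = 4
  0 + 9 = 9
  2 + 4 = 6
  2 + 9 = 11
  4 + 9 = 13
Collected distinct sums: {-8, -7, -5, -3, -2, -1, 0, 1, 2, 4, 6, 7, 9, 11, 13}
|A +̂ A| = 15
(Reference bound: |A +̂ A| ≥ 2|A| - 3 for |A| ≥ 2, with |A| = 7 giving ≥ 11.)

|A +̂ A| = 15


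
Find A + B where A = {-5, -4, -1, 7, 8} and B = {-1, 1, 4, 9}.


A + B = {a + b : a ∈ A, b ∈ B}.
Enumerate all |A|·|B| = 5·4 = 20 pairs (a, b) and collect distinct sums.
a = -5: -5+-1=-6, -5+1=-4, -5+4=-1, -5+9=4
a = -4: -4+-1=-5, -4+1=-3, -4+4=0, -4+9=5
a = -1: -1+-1=-2, -1+1=0, -1+4=3, -1+9=8
a = 7: 7+-1=6, 7+1=8, 7+4=11, 7+9=16
a = 8: 8+-1=7, 8+1=9, 8+4=12, 8+9=17
Collecting distinct sums: A + B = {-6, -5, -4, -3, -2, -1, 0, 3, 4, 5, 6, 7, 8, 9, 11, 12, 16, 17}
|A + B| = 18

A + B = {-6, -5, -4, -3, -2, -1, 0, 3, 4, 5, 6, 7, 8, 9, 11, 12, 16, 17}


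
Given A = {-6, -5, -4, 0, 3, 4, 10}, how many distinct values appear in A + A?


A + A = {a + a' : a, a' ∈ A}; |A| = 7.
General bounds: 2|A| - 1 ≤ |A + A| ≤ |A|(|A|+1)/2, i.e. 13 ≤ |A + A| ≤ 28.
Lower bound 2|A|-1 is attained iff A is an arithmetic progression.
Enumerate sums a + a' for a ≤ a' (symmetric, so this suffices):
a = -6: -6+-6=-12, -6+-5=-11, -6+-4=-10, -6+0=-6, -6+3=-3, -6+4=-2, -6+10=4
a = -5: -5+-5=-10, -5+-4=-9, -5+0=-5, -5+3=-2, -5+4=-1, -5+10=5
a = -4: -4+-4=-8, -4+0=-4, -4+3=-1, -4+4=0, -4+10=6
a = 0: 0+0=0, 0+3=3, 0+4=4, 0+10=10
a = 3: 3+3=6, 3+4=7, 3+10=13
a = 4: 4+4=8, 4+10=14
a = 10: 10+10=20
Distinct sums: {-12, -11, -10, -9, -8, -6, -5, -4, -3, -2, -1, 0, 3, 4, 5, 6, 7, 8, 10, 13, 14, 20}
|A + A| = 22

|A + A| = 22


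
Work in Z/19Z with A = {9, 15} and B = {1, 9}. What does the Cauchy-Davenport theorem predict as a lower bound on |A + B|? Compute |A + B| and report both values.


Cauchy-Davenport: |A + B| ≥ min(p, |A| + |B| - 1) for A, B nonempty in Z/pZ.
|A| = 2, |B| = 2, p = 19.
CD lower bound = min(19, 2 + 2 - 1) = min(19, 3) = 3.
Compute A + B mod 19 directly:
a = 9: 9+1=10, 9+9=18
a = 15: 15+1=16, 15+9=5
A + B = {5, 10, 16, 18}, so |A + B| = 4.
Verify: 4 ≥ 3? Yes ✓.

CD lower bound = 3, actual |A + B| = 4.


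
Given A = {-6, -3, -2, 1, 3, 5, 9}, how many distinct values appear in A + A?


A + A = {a + a' : a, a' ∈ A}; |A| = 7.
General bounds: 2|A| - 1 ≤ |A + A| ≤ |A|(|A|+1)/2, i.e. 13 ≤ |A + A| ≤ 28.
Lower bound 2|A|-1 is attained iff A is an arithmetic progression.
Enumerate sums a + a' for a ≤ a' (symmetric, so this suffices):
a = -6: -6+-6=-12, -6+-3=-9, -6+-2=-8, -6+1=-5, -6+3=-3, -6+5=-1, -6+9=3
a = -3: -3+-3=-6, -3+-2=-5, -3+1=-2, -3+3=0, -3+5=2, -3+9=6
a = -2: -2+-2=-4, -2+1=-1, -2+3=1, -2+5=3, -2+9=7
a = 1: 1+1=2, 1+3=4, 1+5=6, 1+9=10
a = 3: 3+3=6, 3+5=8, 3+9=12
a = 5: 5+5=10, 5+9=14
a = 9: 9+9=18
Distinct sums: {-12, -9, -8, -6, -5, -4, -3, -2, -1, 0, 1, 2, 3, 4, 6, 7, 8, 10, 12, 14, 18}
|A + A| = 21

|A + A| = 21


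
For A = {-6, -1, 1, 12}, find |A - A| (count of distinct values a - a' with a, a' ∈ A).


A - A = {a - a' : a, a' ∈ A}; |A| = 4.
Bounds: 2|A|-1 ≤ |A - A| ≤ |A|² - |A| + 1, i.e. 7 ≤ |A - A| ≤ 13.
Note: 0 ∈ A - A always (from a - a). The set is symmetric: if d ∈ A - A then -d ∈ A - A.
Enumerate nonzero differences d = a - a' with a > a' (then include -d):
Positive differences: {2, 5, 7, 11, 13, 18}
Full difference set: {0} ∪ (positive diffs) ∪ (negative diffs).
|A - A| = 1 + 2·6 = 13 (matches direct enumeration: 13).

|A - A| = 13


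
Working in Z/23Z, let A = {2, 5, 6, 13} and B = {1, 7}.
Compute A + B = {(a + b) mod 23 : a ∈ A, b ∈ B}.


Work in Z/23Z: reduce every sum a + b modulo 23.
Enumerate all 8 pairs:
a = 2: 2+1=3, 2+7=9
a = 5: 5+1=6, 5+7=12
a = 6: 6+1=7, 6+7=13
a = 13: 13+1=14, 13+7=20
Distinct residues collected: {3, 6, 7, 9, 12, 13, 14, 20}
|A + B| = 8 (out of 23 total residues).

A + B = {3, 6, 7, 9, 12, 13, 14, 20}


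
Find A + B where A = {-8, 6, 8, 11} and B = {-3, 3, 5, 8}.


A + B = {a + b : a ∈ A, b ∈ B}.
Enumerate all |A|·|B| = 4·4 = 16 pairs (a, b) and collect distinct sums.
a = -8: -8+-3=-11, -8+3=-5, -8+5=-3, -8+8=0
a = 6: 6+-3=3, 6+3=9, 6+5=11, 6+8=14
a = 8: 8+-3=5, 8+3=11, 8+5=13, 8+8=16
a = 11: 11+-3=8, 11+3=14, 11+5=16, 11+8=19
Collecting distinct sums: A + B = {-11, -5, -3, 0, 3, 5, 8, 9, 11, 13, 14, 16, 19}
|A + B| = 13

A + B = {-11, -5, -3, 0, 3, 5, 8, 9, 11, 13, 14, 16, 19}


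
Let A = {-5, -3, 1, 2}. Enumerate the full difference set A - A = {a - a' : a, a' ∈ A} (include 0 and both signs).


A - A = {a - a' : a, a' ∈ A}.
Compute a - a' for each ordered pair (a, a'):
a = -5: -5--5=0, -5--3=-2, -5-1=-6, -5-2=-7
a = -3: -3--5=2, -3--3=0, -3-1=-4, -3-2=-5
a = 1: 1--5=6, 1--3=4, 1-1=0, 1-2=-1
a = 2: 2--5=7, 2--3=5, 2-1=1, 2-2=0
Collecting distinct values (and noting 0 appears from a-a):
A - A = {-7, -6, -5, -4, -2, -1, 0, 1, 2, 4, 5, 6, 7}
|A - A| = 13

A - A = {-7, -6, -5, -4, -2, -1, 0, 1, 2, 4, 5, 6, 7}


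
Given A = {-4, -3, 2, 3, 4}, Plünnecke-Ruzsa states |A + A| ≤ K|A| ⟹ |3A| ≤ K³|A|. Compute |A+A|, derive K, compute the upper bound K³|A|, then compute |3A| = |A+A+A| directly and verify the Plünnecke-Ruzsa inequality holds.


|A| = 5.
Step 1: Compute A + A by enumerating all 25 pairs.
A + A = {-8, -7, -6, -2, -1, 0, 1, 4, 5, 6, 7, 8}, so |A + A| = 12.
Step 2: Doubling constant K = |A + A|/|A| = 12/5 = 12/5 ≈ 2.4000.
Step 3: Plünnecke-Ruzsa gives |3A| ≤ K³·|A| = (2.4000)³ · 5 ≈ 69.1200.
Step 4: Compute 3A = A + A + A directly by enumerating all triples (a,b,c) ∈ A³; |3A| = 22.
Step 5: Check 22 ≤ 69.1200? Yes ✓.

K = 12/5, Plünnecke-Ruzsa bound K³|A| ≈ 69.1200, |3A| = 22, inequality holds.


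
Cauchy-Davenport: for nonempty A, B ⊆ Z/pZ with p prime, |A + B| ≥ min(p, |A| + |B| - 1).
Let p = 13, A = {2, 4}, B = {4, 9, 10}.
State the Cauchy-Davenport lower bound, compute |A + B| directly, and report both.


Cauchy-Davenport: |A + B| ≥ min(p, |A| + |B| - 1) for A, B nonempty in Z/pZ.
|A| = 2, |B| = 3, p = 13.
CD lower bound = min(13, 2 + 3 - 1) = min(13, 4) = 4.
Compute A + B mod 13 directly:
a = 2: 2+4=6, 2+9=11, 2+10=12
a = 4: 4+4=8, 4+9=0, 4+10=1
A + B = {0, 1, 6, 8, 11, 12}, so |A + B| = 6.
Verify: 6 ≥ 4? Yes ✓.

CD lower bound = 4, actual |A + B| = 6.


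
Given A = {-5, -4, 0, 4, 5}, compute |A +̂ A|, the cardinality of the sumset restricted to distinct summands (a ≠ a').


Restricted sumset: A +̂ A = {a + a' : a ∈ A, a' ∈ A, a ≠ a'}.
Equivalently, take A + A and drop any sum 2a that is achievable ONLY as a + a for a ∈ A (i.e. sums representable only with equal summands).
Enumerate pairs (a, a') with a < a' (symmetric, so each unordered pair gives one sum; this covers all a ≠ a'):
  -5 + -4 = -9
  -5 + 0 = -5
  -5 + 4 = -1
  -5 + 5 = 0
  -4 + 0 = -4
  -4 + 4 = 0
  -4 + 5 = 1
  0 + 4 = 4
  0 + 5 = 5
  4 + 5 = 9
Collected distinct sums: {-9, -5, -4, -1, 0, 1, 4, 5, 9}
|A +̂ A| = 9
(Reference bound: |A +̂ A| ≥ 2|A| - 3 for |A| ≥ 2, with |A| = 5 giving ≥ 7.)

|A +̂ A| = 9


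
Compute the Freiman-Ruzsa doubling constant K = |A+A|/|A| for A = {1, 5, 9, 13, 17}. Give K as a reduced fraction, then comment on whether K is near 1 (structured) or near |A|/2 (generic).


|A| = 5.
Compute A + A by enumerating all 25 pairs.
A + A = {2, 6, 10, 14, 18, 22, 26, 30, 34}, so |A + A| = 9.
K = |A + A| / |A| = 9/5 (already in lowest terms) ≈ 1.8000.
Reference: AP of size 5 gives K = 9/5 ≈ 1.8000; a fully generic set of size 5 gives K ≈ 3.0000.

|A| = 5, |A + A| = 9, K = 9/5.


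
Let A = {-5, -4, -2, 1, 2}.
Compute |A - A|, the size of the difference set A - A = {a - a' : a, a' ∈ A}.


A - A = {a - a' : a, a' ∈ A}; |A| = 5.
Bounds: 2|A|-1 ≤ |A - A| ≤ |A|² - |A| + 1, i.e. 9 ≤ |A - A| ≤ 21.
Note: 0 ∈ A - A always (from a - a). The set is symmetric: if d ∈ A - A then -d ∈ A - A.
Enumerate nonzero differences d = a - a' with a > a' (then include -d):
Positive differences: {1, 2, 3, 4, 5, 6, 7}
Full difference set: {0} ∪ (positive diffs) ∪ (negative diffs).
|A - A| = 1 + 2·7 = 15 (matches direct enumeration: 15).

|A - A| = 15


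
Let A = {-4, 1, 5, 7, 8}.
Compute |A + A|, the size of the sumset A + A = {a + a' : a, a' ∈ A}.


A + A = {a + a' : a, a' ∈ A}; |A| = 5.
General bounds: 2|A| - 1 ≤ |A + A| ≤ |A|(|A|+1)/2, i.e. 9 ≤ |A + A| ≤ 15.
Lower bound 2|A|-1 is attained iff A is an arithmetic progression.
Enumerate sums a + a' for a ≤ a' (symmetric, so this suffices):
a = -4: -4+-4=-8, -4+1=-3, -4+5=1, -4+7=3, -4+8=4
a = 1: 1+1=2, 1+5=6, 1+7=8, 1+8=9
a = 5: 5+5=10, 5+7=12, 5+8=13
a = 7: 7+7=14, 7+8=15
a = 8: 8+8=16
Distinct sums: {-8, -3, 1, 2, 3, 4, 6, 8, 9, 10, 12, 13, 14, 15, 16}
|A + A| = 15

|A + A| = 15


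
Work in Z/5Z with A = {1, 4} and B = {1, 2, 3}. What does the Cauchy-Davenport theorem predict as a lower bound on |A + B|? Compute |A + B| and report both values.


Cauchy-Davenport: |A + B| ≥ min(p, |A| + |B| - 1) for A, B nonempty in Z/pZ.
|A| = 2, |B| = 3, p = 5.
CD lower bound = min(5, 2 + 3 - 1) = min(5, 4) = 4.
Compute A + B mod 5 directly:
a = 1: 1+1=2, 1+2=3, 1+3=4
a = 4: 4+1=0, 4+2=1, 4+3=2
A + B = {0, 1, 2, 3, 4}, so |A + B| = 5.
Verify: 5 ≥ 4? Yes ✓.

CD lower bound = 4, actual |A + B| = 5.


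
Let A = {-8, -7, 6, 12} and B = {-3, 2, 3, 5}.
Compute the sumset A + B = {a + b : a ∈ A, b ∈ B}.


A + B = {a + b : a ∈ A, b ∈ B}.
Enumerate all |A|·|B| = 4·4 = 16 pairs (a, b) and collect distinct sums.
a = -8: -8+-3=-11, -8+2=-6, -8+3=-5, -8+5=-3
a = -7: -7+-3=-10, -7+2=-5, -7+3=-4, -7+5=-2
a = 6: 6+-3=3, 6+2=8, 6+3=9, 6+5=11
a = 12: 12+-3=9, 12+2=14, 12+3=15, 12+5=17
Collecting distinct sums: A + B = {-11, -10, -6, -5, -4, -3, -2, 3, 8, 9, 11, 14, 15, 17}
|A + B| = 14

A + B = {-11, -10, -6, -5, -4, -3, -2, 3, 8, 9, 11, 14, 15, 17}


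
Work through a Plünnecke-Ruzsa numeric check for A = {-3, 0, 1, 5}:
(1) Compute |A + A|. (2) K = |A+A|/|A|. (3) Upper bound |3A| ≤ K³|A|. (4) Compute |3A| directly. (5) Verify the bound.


|A| = 4.
Step 1: Compute A + A by enumerating all 16 pairs.
A + A = {-6, -3, -2, 0, 1, 2, 5, 6, 10}, so |A + A| = 9.
Step 2: Doubling constant K = |A + A|/|A| = 9/4 = 9/4 ≈ 2.2500.
Step 3: Plünnecke-Ruzsa gives |3A| ≤ K³·|A| = (2.2500)³ · 4 ≈ 45.5625.
Step 4: Compute 3A = A + A + A directly by enumerating all triples (a,b,c) ∈ A³; |3A| = 16.
Step 5: Check 16 ≤ 45.5625? Yes ✓.

K = 9/4, Plünnecke-Ruzsa bound K³|A| ≈ 45.5625, |3A| = 16, inequality holds.


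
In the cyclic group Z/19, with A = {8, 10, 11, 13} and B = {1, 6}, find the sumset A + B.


Work in Z/19Z: reduce every sum a + b modulo 19.
Enumerate all 8 pairs:
a = 8: 8+1=9, 8+6=14
a = 10: 10+1=11, 10+6=16
a = 11: 11+1=12, 11+6=17
a = 13: 13+1=14, 13+6=0
Distinct residues collected: {0, 9, 11, 12, 14, 16, 17}
|A + B| = 7 (out of 19 total residues).

A + B = {0, 9, 11, 12, 14, 16, 17}


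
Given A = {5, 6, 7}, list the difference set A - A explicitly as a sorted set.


A - A = {a - a' : a, a' ∈ A}.
Compute a - a' for each ordered pair (a, a'):
a = 5: 5-5=0, 5-6=-1, 5-7=-2
a = 6: 6-5=1, 6-6=0, 6-7=-1
a = 7: 7-5=2, 7-6=1, 7-7=0
Collecting distinct values (and noting 0 appears from a-a):
A - A = {-2, -1, 0, 1, 2}
|A - A| = 5

A - A = {-2, -1, 0, 1, 2}


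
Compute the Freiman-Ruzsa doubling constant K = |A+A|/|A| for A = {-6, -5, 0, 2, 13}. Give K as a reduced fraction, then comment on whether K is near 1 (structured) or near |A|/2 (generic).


|A| = 5.
Compute A + A by enumerating all 25 pairs.
A + A = {-12, -11, -10, -6, -5, -4, -3, 0, 2, 4, 7, 8, 13, 15, 26}, so |A + A| = 15.
K = |A + A| / |A| = 15/5 = 3/1 ≈ 3.0000.
Reference: AP of size 5 gives K = 9/5 ≈ 1.8000; a fully generic set of size 5 gives K ≈ 3.0000.

|A| = 5, |A + A| = 15, K = 15/5 = 3/1.


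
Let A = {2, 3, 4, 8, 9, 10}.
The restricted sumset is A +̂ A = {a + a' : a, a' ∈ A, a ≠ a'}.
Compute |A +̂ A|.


Restricted sumset: A +̂ A = {a + a' : a ∈ A, a' ∈ A, a ≠ a'}.
Equivalently, take A + A and drop any sum 2a that is achievable ONLY as a + a for a ∈ A (i.e. sums representable only with equal summands).
Enumerate pairs (a, a') with a < a' (symmetric, so each unordered pair gives one sum; this covers all a ≠ a'):
  2 + 3 = 5
  2 + 4 = 6
  2 + 8 = 10
  2 + 9 = 11
  2 + 10 = 12
  3 + 4 = 7
  3 + 8 = 11
  3 + 9 = 12
  3 + 10 = 13
  4 + 8 = 12
  4 + 9 = 13
  4 + 10 = 14
  8 + 9 = 17
  8 + 10 = 18
  9 + 10 = 19
Collected distinct sums: {5, 6, 7, 10, 11, 12, 13, 14, 17, 18, 19}
|A +̂ A| = 11
(Reference bound: |A +̂ A| ≥ 2|A| - 3 for |A| ≥ 2, with |A| = 6 giving ≥ 9.)

|A +̂ A| = 11


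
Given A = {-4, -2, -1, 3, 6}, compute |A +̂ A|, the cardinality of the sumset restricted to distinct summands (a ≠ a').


Restricted sumset: A +̂ A = {a + a' : a ∈ A, a' ∈ A, a ≠ a'}.
Equivalently, take A + A and drop any sum 2a that is achievable ONLY as a + a for a ∈ A (i.e. sums representable only with equal summands).
Enumerate pairs (a, a') with a < a' (symmetric, so each unordered pair gives one sum; this covers all a ≠ a'):
  -4 + -2 = -6
  -4 + -1 = -5
  -4 + 3 = -1
  -4 + 6 = 2
  -2 + -1 = -3
  -2 + 3 = 1
  -2 + 6 = 4
  -1 + 3 = 2
  -1 + 6 = 5
  3 + 6 = 9
Collected distinct sums: {-6, -5, -3, -1, 1, 2, 4, 5, 9}
|A +̂ A| = 9
(Reference bound: |A +̂ A| ≥ 2|A| - 3 for |A| ≥ 2, with |A| = 5 giving ≥ 7.)

|A +̂ A| = 9
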